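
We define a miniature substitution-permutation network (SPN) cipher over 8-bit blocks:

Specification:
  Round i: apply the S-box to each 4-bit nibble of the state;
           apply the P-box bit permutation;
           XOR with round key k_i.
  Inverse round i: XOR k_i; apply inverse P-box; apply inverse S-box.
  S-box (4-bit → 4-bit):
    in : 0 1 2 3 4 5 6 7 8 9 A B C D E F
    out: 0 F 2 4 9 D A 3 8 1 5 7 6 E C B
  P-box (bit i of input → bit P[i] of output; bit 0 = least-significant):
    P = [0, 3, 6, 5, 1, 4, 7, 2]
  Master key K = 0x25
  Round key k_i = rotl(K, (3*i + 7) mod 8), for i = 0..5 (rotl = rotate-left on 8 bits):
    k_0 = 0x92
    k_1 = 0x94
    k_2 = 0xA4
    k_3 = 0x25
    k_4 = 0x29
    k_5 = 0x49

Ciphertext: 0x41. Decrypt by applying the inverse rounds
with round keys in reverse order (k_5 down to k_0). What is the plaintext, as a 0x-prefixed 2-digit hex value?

0x6D

s_0 = ciphertext = 0x41
s_1 = InvRound(s_0, k_5) = 0x02
s_2 = InvRound(s_1, k_4) = 0x9F
s_3 = InvRound(s_2, k_3) = 0xB6
s_4 = InvRound(s_3, k_2) = 0x70
s_5 = InvRound(s_4, k_1) = 0xEE
s_6 = InvRound(s_5, k_0) = 0x6D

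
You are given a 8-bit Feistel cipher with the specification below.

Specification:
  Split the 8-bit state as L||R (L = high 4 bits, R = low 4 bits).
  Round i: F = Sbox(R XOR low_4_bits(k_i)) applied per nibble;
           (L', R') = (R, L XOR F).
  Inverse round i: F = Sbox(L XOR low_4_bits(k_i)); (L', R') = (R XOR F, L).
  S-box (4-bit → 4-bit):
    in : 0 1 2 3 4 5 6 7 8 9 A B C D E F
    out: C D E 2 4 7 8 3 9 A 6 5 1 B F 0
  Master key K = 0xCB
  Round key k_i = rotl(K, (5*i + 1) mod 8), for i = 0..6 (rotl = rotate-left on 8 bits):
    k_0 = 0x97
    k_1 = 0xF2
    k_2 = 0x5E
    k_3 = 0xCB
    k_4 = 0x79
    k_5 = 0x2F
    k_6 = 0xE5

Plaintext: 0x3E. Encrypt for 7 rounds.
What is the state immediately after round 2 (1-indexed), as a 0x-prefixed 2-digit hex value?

0x9B

s_0 = plaintext = 0x3E
s_1 = Round(s_0, k_0) = 0xE9
s_2 = Round(s_1, k_1) = 0x9B
s_3 = Round(s_2, k_2) = 0xBE
s_4 = Round(s_3, k_3) = 0xEC
s_5 = Round(s_4, k_4) = 0xC9
s_6 = Round(s_5, k_5) = 0x94
s_7 = Round(s_6, k_6) = 0x44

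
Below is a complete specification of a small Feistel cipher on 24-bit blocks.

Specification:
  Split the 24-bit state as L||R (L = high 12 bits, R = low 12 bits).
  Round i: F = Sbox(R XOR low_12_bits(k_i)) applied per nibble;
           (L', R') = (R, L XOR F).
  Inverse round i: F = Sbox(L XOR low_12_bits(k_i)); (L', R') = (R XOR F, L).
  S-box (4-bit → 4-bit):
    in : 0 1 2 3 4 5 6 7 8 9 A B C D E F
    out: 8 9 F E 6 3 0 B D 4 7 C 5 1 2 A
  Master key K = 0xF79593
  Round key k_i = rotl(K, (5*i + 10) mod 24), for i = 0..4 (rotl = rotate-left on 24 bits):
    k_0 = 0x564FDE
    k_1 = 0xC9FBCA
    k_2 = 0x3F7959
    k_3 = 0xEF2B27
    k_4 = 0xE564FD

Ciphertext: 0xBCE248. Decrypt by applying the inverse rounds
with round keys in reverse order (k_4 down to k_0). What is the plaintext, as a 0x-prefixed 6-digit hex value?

0xAA8595

s_0 = ciphertext = 0xBCE248
s_1 = InvRound(s_0, k_4) = 0x8A6BCE
s_2 = InvRound(s_1, k_3) = 0x5178A6
s_3 = InvRound(s_2, k_2) = 0xDC4517
s_4 = InvRound(s_3, k_1) = 0x595DC4
s_5 = InvRound(s_4, k_0) = 0xAA8595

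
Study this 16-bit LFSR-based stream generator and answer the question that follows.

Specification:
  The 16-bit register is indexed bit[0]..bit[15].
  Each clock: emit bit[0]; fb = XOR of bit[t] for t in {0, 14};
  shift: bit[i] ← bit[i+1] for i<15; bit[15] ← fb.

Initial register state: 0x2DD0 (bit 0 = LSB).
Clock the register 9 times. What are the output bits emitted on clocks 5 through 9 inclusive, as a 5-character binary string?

10111

reg_0 = 0x2DD0
clock 1: out=0, reg = 0x16E8
clock 2: out=0, reg = 0x0B74
clock 3: out=0, reg = 0x05BA
clock 4: out=0, reg = 0x02DD
clock 5: out=1, reg = 0x816E
clock 6: out=0, reg = 0x40B7
clock 7: out=1, reg = 0x205B
clock 8: out=1, reg = 0x902D
clock 9: out=1, reg = 0xC816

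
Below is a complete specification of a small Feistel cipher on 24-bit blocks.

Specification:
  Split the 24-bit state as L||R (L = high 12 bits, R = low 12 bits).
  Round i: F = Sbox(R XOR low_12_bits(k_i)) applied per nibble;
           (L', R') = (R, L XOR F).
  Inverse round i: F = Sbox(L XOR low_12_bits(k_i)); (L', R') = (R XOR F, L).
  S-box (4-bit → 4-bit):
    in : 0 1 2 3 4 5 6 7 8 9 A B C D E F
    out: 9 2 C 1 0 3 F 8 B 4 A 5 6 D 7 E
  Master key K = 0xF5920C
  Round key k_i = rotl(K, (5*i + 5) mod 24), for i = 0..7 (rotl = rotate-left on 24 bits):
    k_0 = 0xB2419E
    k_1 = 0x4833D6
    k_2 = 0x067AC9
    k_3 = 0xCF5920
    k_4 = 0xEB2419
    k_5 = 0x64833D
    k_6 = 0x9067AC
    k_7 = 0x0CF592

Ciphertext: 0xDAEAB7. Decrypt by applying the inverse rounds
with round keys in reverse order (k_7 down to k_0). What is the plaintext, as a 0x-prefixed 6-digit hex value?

0xFACE93

s_0 = ciphertext = 0xDAEAB7
s_1 = InvRound(s_0, k_7) = 0x1A1DAE
s_2 = InvRound(s_1, k_6) = 0x2331A1
s_3 = InvRound(s_2, k_5) = 0x336233
s_4 = InvRound(s_3, k_4) = 0xAFD336
s_5 = InvRound(s_4, k_3) = 0x2EBAFD
s_6 = InvRound(s_5, k_2) = 0x1312EB
s_7 = InvRound(s_6, k_1) = 0xE93131
s_8 = InvRound(s_7, k_0) = 0xFACE93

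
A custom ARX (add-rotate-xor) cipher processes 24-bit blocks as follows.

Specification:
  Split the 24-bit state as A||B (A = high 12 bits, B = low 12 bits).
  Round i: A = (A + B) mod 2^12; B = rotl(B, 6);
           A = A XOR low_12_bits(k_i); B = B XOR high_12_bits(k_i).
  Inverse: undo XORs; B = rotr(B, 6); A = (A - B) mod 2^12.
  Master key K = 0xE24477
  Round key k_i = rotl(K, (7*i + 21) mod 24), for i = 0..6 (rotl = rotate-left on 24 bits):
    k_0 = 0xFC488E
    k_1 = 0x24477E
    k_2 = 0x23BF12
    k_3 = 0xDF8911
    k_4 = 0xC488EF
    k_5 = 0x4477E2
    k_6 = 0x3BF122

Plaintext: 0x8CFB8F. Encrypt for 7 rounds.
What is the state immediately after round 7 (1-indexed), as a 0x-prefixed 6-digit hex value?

s_0 = plaintext = 0x8CFB8F
s_1 = Round(s_0, k_0) = 0xCD0C2A
s_2 = Round(s_1, k_1) = 0xF848F4
s_3 = Round(s_2, k_2) = 0x76AF18
s_4 = Round(s_3, k_3) = 0xF93BC4
s_5 = Round(s_4, k_4) = 0x3B8D67
s_6 = Round(s_5, k_5) = 0x6FDDB2
s_7 = Round(s_6, k_6) = 0x58DF09

0x58DF09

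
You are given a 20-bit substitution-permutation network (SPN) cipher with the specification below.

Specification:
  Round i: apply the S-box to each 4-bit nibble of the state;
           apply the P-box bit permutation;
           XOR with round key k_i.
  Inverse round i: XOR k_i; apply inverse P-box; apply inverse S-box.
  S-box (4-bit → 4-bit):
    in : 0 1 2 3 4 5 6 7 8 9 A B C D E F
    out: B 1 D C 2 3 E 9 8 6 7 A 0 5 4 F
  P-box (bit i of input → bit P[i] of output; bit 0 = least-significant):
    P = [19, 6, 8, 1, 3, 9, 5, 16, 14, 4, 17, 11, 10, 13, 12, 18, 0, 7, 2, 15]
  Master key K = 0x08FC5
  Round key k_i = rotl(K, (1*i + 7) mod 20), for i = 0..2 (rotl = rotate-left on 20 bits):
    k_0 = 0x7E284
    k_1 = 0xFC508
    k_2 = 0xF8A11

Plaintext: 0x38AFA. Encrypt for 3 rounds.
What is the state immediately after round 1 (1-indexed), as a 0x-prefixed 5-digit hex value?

s_0 = plaintext = 0x38AFA
s_1 = Round(s_0, k_0) = 0x821F8
s_2 = Round(s_1, k_1) = 0xA1322
s_3 = Round(s_2, k_2) = 0x487BE

0x821F8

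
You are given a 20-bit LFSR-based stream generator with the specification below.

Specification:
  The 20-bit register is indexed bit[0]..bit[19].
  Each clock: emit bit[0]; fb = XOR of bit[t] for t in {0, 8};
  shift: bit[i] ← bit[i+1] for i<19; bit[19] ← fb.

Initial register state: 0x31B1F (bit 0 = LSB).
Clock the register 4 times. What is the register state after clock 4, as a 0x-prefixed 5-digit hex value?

0x431B1

reg_0 = 0x31B1F
clock 1: out=1, reg = 0x18D8F
clock 2: out=1, reg = 0x0C6C7
clock 3: out=1, reg = 0x86363
clock 4: out=1, reg = 0x431B1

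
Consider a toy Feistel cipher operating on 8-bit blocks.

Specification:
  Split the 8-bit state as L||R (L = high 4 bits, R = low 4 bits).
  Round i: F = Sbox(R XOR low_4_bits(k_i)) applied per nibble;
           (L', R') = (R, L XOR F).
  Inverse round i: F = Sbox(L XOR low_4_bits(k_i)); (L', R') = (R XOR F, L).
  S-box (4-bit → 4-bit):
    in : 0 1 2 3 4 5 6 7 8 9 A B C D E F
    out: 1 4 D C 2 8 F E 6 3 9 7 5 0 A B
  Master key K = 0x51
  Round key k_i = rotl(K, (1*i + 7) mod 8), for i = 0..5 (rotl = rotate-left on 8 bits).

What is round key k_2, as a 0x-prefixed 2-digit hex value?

0xA2

K = 0x51
k_0 = rotl(K, (1*0+7) mod 8) = rotl(K, 7) = 0xA8
k_1 = rotl(K, (1*1+7) mod 8) = rotl(K, 0) = 0x51
k_2 = rotl(K, (1*2+7) mod 8) = rotl(K, 1) = 0xA2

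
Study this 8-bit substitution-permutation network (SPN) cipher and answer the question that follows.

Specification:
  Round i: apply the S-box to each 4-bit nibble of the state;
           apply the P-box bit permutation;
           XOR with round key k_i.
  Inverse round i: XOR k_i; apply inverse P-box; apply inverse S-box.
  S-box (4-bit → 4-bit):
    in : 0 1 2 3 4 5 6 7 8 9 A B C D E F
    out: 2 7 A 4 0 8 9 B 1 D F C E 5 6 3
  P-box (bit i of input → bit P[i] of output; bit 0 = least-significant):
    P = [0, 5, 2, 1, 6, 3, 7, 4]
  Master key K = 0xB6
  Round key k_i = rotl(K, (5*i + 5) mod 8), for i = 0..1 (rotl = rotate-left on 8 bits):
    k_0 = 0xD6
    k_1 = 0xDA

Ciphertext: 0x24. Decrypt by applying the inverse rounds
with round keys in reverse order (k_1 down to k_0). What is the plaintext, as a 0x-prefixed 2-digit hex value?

s_0 = ciphertext = 0x24
s_1 = InvRound(s_0, k_1) = 0xAC
s_2 = InvRound(s_1, k_0) = 0x72

0x72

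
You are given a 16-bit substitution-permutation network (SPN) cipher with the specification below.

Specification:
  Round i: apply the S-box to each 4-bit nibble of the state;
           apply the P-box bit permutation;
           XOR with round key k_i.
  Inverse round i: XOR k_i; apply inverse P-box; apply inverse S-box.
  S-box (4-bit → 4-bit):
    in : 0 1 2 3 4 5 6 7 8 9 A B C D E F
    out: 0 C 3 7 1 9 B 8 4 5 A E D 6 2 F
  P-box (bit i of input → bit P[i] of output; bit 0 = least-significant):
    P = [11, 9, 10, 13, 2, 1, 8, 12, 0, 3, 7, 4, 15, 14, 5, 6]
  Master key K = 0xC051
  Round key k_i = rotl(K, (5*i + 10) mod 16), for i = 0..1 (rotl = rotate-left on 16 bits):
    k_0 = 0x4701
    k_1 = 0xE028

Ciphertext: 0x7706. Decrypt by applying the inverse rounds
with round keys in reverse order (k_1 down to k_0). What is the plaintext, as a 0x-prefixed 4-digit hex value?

s_0 = ciphertext = 0x7706
s_1 = InvRound(s_0, k_1) = 0x9EFD
s_2 = InvRound(s_1, k_0) = 0xFBC4

0xFBC4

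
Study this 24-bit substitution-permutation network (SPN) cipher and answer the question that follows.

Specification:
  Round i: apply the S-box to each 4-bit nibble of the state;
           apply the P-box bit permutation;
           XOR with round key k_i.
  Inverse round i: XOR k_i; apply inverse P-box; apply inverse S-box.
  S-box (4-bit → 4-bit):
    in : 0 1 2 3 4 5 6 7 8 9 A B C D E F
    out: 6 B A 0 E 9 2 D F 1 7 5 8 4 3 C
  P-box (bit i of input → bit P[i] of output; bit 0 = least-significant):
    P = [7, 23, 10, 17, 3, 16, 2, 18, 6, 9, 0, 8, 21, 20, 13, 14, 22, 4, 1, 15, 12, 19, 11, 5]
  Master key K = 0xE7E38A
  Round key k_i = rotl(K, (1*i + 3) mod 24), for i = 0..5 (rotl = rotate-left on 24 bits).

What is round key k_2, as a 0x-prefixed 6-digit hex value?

K = 0xE7E38A
k_0 = rotl(K, (1*0+3) mod 24) = rotl(K, 3) = 0x3F1C57
k_1 = rotl(K, (1*1+3) mod 24) = rotl(K, 4) = 0x7E38AE
k_2 = rotl(K, (1*2+3) mod 24) = rotl(K, 5) = 0xFC715C

0xFC715C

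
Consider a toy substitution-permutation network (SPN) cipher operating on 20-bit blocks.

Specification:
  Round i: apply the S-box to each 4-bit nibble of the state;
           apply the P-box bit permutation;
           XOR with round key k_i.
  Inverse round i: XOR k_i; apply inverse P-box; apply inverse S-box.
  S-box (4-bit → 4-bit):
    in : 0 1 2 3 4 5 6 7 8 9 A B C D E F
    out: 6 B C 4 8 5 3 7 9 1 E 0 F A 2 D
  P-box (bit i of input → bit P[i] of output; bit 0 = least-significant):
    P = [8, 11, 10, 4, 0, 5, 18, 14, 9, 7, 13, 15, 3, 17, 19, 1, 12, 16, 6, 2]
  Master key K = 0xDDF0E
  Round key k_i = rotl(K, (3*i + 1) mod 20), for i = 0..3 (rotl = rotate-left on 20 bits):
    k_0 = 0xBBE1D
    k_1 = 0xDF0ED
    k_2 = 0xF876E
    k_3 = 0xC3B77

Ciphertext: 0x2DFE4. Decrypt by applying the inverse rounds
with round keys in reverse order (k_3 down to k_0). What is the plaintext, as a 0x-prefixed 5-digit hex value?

s_0 = ciphertext = 0x2DFE4
s_1 = InvRound(s_0, k_3) = 0xBAAF2
s_2 = InvRound(s_1, k_2) = 0x4903C
s_3 = InvRound(s_2, k_1) = 0x03084
s_4 = InvRound(s_3, k_0) = 0xE719A

0xE719A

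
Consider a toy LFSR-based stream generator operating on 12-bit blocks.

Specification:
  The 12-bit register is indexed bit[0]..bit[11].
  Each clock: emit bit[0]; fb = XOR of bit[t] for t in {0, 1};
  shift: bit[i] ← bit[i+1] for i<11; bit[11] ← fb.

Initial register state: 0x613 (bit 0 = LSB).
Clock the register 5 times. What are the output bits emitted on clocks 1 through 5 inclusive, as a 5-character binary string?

reg_0 = 0x613
clock 1: out=1, reg = 0x309
clock 2: out=1, reg = 0x984
clock 3: out=0, reg = 0x4C2
clock 4: out=0, reg = 0xA61
clock 5: out=1, reg = 0xD30

11001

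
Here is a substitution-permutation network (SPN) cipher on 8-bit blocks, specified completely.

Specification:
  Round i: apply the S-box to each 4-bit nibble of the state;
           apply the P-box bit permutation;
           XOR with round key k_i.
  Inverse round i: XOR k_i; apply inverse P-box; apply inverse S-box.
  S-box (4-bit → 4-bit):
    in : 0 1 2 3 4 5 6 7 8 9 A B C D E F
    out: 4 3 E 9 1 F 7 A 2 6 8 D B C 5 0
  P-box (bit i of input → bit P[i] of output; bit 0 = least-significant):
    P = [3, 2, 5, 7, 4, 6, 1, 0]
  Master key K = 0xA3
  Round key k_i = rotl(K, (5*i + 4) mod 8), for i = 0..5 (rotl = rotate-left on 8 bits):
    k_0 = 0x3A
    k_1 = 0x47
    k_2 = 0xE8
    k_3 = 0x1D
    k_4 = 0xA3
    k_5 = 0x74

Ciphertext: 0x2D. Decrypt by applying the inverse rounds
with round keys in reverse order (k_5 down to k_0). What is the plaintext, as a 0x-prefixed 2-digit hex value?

s_0 = ciphertext = 0x2D
s_1 = InvRound(s_0, k_5) = 0xC4
s_2 = InvRound(s_1, k_4) = 0x29
s_3 = InvRound(s_2, k_3) = 0x49
s_4 = InvRound(s_3, k_2) = 0xAD
s_5 = InvRound(s_4, k_1) = 0x9B
s_6 = InvRound(s_5, k_0) = 0xAD

0xAD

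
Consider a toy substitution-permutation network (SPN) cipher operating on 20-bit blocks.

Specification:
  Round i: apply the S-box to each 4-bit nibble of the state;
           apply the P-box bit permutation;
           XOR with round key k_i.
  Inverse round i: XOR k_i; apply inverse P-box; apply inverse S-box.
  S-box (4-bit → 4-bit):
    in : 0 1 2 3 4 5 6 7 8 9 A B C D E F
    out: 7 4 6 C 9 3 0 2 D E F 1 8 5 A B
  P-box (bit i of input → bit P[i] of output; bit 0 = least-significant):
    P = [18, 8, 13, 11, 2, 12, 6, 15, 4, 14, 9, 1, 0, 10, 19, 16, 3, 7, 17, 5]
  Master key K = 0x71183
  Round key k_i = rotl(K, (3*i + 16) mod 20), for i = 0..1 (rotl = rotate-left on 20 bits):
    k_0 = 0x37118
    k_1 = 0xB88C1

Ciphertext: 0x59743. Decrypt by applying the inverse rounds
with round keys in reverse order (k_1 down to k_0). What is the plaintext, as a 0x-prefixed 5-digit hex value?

0xC4906

s_0 = ciphertext = 0x59743
s_1 = InvRound(s_0, k_1) = 0x2237F
s_2 = InvRound(s_1, k_0) = 0xC4906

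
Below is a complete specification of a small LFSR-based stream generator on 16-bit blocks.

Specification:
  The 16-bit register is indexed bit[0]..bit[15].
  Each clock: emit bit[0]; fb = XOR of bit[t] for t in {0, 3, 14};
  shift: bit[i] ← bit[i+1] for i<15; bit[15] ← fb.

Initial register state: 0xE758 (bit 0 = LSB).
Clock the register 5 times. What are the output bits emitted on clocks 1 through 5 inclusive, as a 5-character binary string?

00011

reg_0 = 0xE758
clock 1: out=0, reg = 0x73AC
clock 2: out=0, reg = 0x39D6
clock 3: out=0, reg = 0x1CEB
clock 4: out=1, reg = 0x0E75
clock 5: out=1, reg = 0x873A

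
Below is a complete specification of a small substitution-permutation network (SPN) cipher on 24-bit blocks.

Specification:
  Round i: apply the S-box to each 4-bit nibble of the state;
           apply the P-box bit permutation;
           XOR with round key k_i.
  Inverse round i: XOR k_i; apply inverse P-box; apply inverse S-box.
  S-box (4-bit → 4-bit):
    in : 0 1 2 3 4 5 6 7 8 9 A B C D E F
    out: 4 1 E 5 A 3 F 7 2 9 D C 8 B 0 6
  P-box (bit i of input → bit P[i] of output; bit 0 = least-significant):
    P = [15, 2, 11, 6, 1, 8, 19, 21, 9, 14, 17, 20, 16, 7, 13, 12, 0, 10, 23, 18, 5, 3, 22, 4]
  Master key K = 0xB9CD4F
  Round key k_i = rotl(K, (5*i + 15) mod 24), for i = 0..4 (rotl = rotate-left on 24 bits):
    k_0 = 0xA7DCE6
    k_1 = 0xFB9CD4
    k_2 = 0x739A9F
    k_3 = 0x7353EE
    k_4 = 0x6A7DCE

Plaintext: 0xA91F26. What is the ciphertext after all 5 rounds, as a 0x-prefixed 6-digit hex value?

0x677DD0

s_0 = plaintext = 0xA91F26
s_1 = Round(s_0, k_0) = 0xC81593
s_2 = Round(s_1, k_1) = 0xDA52C6
s_3 = Round(s_2, k_2) = 0xC45262
s_4 = Round(s_3, k_3) = 0x4C1E38
s_5 = Round(s_4, k_4) = 0x677DD0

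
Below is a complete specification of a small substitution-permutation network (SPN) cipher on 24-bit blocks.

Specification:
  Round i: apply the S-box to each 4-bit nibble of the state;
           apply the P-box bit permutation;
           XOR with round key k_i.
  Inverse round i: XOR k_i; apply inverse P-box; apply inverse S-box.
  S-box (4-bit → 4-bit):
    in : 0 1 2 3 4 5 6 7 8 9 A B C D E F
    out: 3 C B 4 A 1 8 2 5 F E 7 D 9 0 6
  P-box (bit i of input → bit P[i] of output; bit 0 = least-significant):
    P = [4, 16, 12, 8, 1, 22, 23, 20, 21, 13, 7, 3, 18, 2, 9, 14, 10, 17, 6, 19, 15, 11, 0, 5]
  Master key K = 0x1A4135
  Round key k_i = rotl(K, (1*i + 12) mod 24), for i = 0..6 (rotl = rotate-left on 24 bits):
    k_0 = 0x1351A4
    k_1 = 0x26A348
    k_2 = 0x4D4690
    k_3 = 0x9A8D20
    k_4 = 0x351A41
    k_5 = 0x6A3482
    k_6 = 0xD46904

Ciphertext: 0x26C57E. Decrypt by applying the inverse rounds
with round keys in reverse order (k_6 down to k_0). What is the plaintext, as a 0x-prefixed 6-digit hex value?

0x794FA2

s_0 = ciphertext = 0x26C57E
s_1 = InvRound(s_0, k_6) = 0x2BE295
s_2 = InvRound(s_1, k_5) = 0x85AE0B
s_3 = InvRound(s_2, k_4) = 0x58E2C3
s_4 = InvRound(s_3, k_3) = 0xAB1FB6
s_5 = InvRound(s_4, k_2) = 0x4725B1
s_6 = InvRound(s_5, k_1) = 0xC83C70
s_7 = InvRound(s_6, k_0) = 0x794FA2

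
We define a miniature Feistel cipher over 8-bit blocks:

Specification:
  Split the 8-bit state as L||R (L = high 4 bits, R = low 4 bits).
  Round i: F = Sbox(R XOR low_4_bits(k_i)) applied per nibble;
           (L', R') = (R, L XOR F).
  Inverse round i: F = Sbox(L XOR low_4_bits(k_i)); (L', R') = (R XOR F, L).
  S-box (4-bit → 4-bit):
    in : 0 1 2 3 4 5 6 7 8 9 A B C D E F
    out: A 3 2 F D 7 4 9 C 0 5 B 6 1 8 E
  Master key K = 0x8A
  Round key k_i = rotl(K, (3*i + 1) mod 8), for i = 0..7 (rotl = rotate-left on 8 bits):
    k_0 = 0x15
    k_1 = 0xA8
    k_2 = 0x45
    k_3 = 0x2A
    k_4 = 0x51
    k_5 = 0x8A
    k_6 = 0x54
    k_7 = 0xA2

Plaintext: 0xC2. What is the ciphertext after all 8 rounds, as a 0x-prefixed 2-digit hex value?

s_0 = plaintext = 0xC2
s_1 = Round(s_0, k_0) = 0x25
s_2 = Round(s_1, k_1) = 0x53
s_3 = Round(s_2, k_2) = 0x31
s_4 = Round(s_3, k_3) = 0x18
s_5 = Round(s_4, k_4) = 0x81
s_6 = Round(s_5, k_5) = 0x13
s_7 = Round(s_6, k_6) = 0x38
s_8 = Round(s_7, k_7) = 0x86

0x86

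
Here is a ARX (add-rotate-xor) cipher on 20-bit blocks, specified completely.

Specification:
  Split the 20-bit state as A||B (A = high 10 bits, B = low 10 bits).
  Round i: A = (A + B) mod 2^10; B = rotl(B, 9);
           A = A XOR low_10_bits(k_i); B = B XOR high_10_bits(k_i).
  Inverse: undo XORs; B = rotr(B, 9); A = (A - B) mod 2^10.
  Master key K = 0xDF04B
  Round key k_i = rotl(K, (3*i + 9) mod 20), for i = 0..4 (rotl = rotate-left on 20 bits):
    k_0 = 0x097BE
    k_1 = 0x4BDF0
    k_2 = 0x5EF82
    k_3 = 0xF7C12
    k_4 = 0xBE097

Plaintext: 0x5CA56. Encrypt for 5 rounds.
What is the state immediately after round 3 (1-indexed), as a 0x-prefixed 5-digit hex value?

0x679AF

s_0 = plaintext = 0x5CA56
s_1 = Round(s_0, k_0) = 0x1D90E
s_2 = Round(s_1, k_1) = 0x1D1A8
s_3 = Round(s_2, k_2) = 0x679AF
s_4 = Round(s_3, k_3) = 0xD7D08
s_5 = Round(s_4, k_4) = 0x3C27C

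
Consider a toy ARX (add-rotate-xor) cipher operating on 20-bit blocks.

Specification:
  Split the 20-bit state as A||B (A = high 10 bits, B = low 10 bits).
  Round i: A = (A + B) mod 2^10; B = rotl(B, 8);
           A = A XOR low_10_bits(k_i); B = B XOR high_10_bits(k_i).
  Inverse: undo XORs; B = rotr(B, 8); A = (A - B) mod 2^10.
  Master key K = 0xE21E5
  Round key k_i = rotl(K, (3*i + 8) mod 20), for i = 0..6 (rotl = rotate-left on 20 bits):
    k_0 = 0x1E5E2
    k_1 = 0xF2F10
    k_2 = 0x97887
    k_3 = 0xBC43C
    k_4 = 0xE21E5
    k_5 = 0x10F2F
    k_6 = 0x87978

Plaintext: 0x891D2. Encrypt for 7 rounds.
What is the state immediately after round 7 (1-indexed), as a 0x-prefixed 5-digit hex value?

0x69F1F

s_0 = plaintext = 0x891D2
s_1 = Round(s_0, k_0) = 0x8520D
s_2 = Round(s_1, k_1) = 0xCC648
s_3 = Round(s_2, k_2) = 0x7FACC
s_4 = Round(s_3, k_3) = 0x3DA42
s_5 = Round(s_4, k_4) = 0xB7518
s_6 = Round(s_5, k_5) = 0x36805
s_7 = Round(s_6, k_6) = 0x69F1F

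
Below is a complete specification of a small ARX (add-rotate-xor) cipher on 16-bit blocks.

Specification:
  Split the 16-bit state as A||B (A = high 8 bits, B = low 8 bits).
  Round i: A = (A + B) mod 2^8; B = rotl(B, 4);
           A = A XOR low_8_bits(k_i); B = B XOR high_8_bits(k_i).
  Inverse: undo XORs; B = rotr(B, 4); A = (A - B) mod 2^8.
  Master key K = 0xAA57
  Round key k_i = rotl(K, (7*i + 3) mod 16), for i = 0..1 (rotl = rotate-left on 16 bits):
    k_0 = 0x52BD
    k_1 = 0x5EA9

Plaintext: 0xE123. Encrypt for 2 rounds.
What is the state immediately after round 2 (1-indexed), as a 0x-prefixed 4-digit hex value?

0xB058

s_0 = plaintext = 0xE123
s_1 = Round(s_0, k_0) = 0xB960
s_2 = Round(s_1, k_1) = 0xB058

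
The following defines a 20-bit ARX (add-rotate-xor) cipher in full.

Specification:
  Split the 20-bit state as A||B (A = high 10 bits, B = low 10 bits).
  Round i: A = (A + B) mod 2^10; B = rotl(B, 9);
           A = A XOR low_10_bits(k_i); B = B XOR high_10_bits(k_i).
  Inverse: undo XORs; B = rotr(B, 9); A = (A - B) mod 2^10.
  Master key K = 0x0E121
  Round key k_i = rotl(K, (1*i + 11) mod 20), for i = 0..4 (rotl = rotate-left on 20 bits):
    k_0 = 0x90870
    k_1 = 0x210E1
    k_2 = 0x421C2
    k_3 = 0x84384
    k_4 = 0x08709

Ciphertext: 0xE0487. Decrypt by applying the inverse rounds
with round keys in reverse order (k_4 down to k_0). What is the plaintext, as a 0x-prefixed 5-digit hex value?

0x40B1A

s_0 = ciphertext = 0xE0487
s_1 = InvRound(s_0, k_4) = 0xCF14C
s_2 = InvRound(s_1, k_3) = 0x7FEB9
s_3 = InvRound(s_2, k_2) = 0x36B63
s_4 = InvRound(s_3, k_1) = 0x1B3CF
s_5 = InvRound(s_4, k_0) = 0x40B1A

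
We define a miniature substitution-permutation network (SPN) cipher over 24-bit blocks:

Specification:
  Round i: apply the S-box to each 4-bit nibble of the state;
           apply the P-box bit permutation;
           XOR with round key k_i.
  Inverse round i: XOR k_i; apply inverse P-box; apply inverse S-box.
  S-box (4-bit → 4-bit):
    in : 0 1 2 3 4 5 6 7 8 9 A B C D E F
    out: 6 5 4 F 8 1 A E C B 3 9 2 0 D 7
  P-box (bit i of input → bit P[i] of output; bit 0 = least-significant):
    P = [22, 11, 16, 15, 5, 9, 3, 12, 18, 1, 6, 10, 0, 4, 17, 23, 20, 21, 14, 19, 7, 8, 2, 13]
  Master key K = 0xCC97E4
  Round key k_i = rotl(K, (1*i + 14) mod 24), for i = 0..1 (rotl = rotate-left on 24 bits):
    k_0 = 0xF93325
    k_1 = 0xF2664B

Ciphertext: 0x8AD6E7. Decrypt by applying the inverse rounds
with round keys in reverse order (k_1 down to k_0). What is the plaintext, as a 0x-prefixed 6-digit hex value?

s_0 = ciphertext = 0x8AD6E7
s_1 = InvRound(s_0, k_1) = 0xE9DDEB
s_2 = InvRound(s_1, k_0) = 0xE1D706

0xE1D706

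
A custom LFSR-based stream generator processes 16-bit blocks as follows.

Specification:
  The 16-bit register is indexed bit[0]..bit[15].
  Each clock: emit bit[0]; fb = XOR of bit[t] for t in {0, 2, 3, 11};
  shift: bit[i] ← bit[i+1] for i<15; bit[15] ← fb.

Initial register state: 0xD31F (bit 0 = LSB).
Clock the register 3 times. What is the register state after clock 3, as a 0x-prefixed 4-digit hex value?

reg_0 = 0xD31F
clock 1: out=1, reg = 0xE98F
clock 2: out=1, reg = 0x74C7
clock 3: out=1, reg = 0x3A63

0x3A63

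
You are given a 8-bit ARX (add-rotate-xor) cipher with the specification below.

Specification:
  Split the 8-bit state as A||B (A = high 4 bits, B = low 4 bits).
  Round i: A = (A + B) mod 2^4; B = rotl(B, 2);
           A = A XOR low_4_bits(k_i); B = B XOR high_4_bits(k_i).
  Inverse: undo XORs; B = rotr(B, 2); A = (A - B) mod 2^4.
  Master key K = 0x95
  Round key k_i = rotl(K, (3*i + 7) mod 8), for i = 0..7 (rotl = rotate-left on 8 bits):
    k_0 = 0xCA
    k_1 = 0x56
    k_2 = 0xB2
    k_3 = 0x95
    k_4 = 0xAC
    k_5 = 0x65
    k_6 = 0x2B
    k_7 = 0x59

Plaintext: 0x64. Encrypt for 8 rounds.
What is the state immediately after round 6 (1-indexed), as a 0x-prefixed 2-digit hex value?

0xA9

s_0 = plaintext = 0x64
s_1 = Round(s_0, k_0) = 0x0D
s_2 = Round(s_1, k_1) = 0xB2
s_3 = Round(s_2, k_2) = 0xF3
s_4 = Round(s_3, k_3) = 0x75
s_5 = Round(s_4, k_4) = 0x0F
s_6 = Round(s_5, k_5) = 0xA9
s_7 = Round(s_6, k_6) = 0x84
s_8 = Round(s_7, k_7) = 0x54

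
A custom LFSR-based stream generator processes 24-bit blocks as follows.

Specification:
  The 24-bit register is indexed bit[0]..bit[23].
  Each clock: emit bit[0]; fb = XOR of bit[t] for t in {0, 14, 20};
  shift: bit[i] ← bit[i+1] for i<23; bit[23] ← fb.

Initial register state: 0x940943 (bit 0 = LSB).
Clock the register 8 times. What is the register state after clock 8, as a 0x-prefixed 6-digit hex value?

reg_0 = 0x940943
clock 1: out=1, reg = 0x4A04A1
clock 2: out=1, reg = 0xA50250
clock 3: out=0, reg = 0x528128
clock 4: out=0, reg = 0xA94094
clock 5: out=0, reg = 0xD4A04A
clock 6: out=0, reg = 0xEA5025
clock 7: out=1, reg = 0x752812
clock 8: out=0, reg = 0xBA9409

0xBA9409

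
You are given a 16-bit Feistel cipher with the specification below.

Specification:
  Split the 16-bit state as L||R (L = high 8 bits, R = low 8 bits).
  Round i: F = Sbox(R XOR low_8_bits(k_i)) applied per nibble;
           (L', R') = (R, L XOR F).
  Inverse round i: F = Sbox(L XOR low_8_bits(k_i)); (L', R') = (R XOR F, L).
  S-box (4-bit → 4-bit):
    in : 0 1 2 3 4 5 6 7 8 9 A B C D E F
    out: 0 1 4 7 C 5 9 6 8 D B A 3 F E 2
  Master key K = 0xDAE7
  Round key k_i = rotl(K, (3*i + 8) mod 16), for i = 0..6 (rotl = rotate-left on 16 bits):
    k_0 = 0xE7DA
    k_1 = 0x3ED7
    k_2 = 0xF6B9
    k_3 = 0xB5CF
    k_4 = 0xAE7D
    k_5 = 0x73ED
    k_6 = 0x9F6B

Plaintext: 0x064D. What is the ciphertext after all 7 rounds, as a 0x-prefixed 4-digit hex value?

s_0 = plaintext = 0x064D
s_1 = Round(s_0, k_0) = 0x4DD0
s_2 = Round(s_1, k_1) = 0xD04B
s_3 = Round(s_2, k_2) = 0x4BF4
s_4 = Round(s_3, k_3) = 0xF431
s_5 = Round(s_4, k_4) = 0x3137
s_6 = Round(s_5, k_5) = 0x37CA
s_7 = Round(s_6, k_6) = 0xCA86

0xCA86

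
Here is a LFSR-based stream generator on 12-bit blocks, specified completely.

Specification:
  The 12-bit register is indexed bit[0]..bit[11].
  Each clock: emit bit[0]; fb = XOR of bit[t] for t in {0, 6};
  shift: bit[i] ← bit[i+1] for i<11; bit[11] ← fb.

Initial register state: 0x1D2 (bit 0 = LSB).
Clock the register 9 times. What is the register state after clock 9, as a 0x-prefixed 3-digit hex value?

0x4A8

reg_0 = 0x1D2
clock 1: out=0, reg = 0x8E9
clock 2: out=1, reg = 0x474
clock 3: out=0, reg = 0xA3A
clock 4: out=0, reg = 0x51D
clock 5: out=1, reg = 0xA8E
clock 6: out=0, reg = 0x547
clock 7: out=1, reg = 0x2A3
clock 8: out=1, reg = 0x951
clock 9: out=1, reg = 0x4A8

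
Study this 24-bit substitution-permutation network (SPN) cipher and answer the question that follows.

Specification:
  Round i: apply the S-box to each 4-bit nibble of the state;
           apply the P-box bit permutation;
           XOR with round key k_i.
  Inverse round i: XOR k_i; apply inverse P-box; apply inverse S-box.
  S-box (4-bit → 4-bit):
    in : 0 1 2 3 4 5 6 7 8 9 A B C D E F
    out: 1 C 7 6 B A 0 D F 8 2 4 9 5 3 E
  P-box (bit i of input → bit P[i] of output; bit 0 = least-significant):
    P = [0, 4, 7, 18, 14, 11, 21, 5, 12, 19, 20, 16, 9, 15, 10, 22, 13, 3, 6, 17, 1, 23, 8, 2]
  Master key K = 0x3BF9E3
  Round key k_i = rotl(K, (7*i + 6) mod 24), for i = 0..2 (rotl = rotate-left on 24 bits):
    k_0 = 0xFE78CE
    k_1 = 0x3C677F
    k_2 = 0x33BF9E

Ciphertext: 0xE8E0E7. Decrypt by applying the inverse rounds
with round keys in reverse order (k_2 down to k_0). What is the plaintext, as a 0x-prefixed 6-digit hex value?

s_0 = ciphertext = 0xE8E0E7
s_1 = InvRound(s_0, k_2) = 0x3F784E
s_2 = InvRound(s_1, k_1) = 0xB9DC5E
s_3 = InvRound(s_2, k_0) = 0x6CF96F

0x6CF96F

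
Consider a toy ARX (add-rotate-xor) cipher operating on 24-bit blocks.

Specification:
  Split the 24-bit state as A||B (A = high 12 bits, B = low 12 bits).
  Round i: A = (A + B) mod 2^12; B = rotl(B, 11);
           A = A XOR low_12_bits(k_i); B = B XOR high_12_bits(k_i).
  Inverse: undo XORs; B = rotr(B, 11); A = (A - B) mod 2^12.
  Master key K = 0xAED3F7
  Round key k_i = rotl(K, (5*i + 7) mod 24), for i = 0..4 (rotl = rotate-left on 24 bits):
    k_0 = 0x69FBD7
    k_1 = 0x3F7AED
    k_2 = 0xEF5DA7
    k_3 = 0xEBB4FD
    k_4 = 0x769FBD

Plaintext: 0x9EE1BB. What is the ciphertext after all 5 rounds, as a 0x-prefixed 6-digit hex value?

s_0 = plaintext = 0x9EE1BB
s_1 = Round(s_0, k_0) = 0x07EE42
s_2 = Round(s_1, k_1) = 0x42D4D6
s_3 = Round(s_2, k_2) = 0x4A4C9E
s_4 = Round(s_3, k_3) = 0x5BF8F4
s_5 = Round(s_4, k_4) = 0x10E313

0x10E313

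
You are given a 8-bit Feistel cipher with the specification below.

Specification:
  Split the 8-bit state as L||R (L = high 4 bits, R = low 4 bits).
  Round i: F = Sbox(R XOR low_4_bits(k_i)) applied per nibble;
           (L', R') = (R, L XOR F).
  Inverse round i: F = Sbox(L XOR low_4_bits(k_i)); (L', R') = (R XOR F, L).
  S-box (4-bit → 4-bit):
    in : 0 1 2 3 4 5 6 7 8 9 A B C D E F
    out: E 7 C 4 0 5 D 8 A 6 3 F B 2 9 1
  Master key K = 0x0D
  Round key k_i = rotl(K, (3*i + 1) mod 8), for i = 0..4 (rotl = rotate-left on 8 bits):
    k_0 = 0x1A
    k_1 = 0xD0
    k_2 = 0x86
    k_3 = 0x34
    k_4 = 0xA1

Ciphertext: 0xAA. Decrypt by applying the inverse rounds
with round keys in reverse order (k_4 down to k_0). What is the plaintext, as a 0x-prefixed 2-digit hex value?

0xAE

s_0 = ciphertext = 0xAA
s_1 = InvRound(s_0, k_4) = 0x5A
s_2 = InvRound(s_1, k_3) = 0xD5
s_3 = InvRound(s_2, k_2) = 0xAD
s_4 = InvRound(s_3, k_1) = 0xEA
s_5 = InvRound(s_4, k_0) = 0xAE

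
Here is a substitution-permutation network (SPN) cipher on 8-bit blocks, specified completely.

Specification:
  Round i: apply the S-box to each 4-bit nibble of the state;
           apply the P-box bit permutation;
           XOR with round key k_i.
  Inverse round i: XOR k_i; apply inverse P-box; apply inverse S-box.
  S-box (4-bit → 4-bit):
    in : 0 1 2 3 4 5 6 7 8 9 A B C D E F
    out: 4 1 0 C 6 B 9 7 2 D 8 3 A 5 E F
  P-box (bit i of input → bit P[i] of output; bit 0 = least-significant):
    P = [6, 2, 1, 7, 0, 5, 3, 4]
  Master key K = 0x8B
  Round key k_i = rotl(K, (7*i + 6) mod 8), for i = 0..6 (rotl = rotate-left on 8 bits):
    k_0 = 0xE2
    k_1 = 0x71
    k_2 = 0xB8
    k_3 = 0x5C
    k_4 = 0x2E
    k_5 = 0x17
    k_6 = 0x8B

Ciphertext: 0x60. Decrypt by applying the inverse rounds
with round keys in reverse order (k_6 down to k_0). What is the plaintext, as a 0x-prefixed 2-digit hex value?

0x1C

s_0 = ciphertext = 0x60
s_1 = InvRound(s_0, k_6) = 0x79
s_2 = InvRound(s_1, k_5) = 0x47
s_3 = InvRound(s_2, k_4) = 0x71
s_4 = InvRound(s_3, k_3) = 0x78
s_5 = InvRound(s_4, k_2) = 0x26
s_6 = InvRound(s_5, k_1) = 0x67
s_7 = InvRound(s_6, k_0) = 0x1C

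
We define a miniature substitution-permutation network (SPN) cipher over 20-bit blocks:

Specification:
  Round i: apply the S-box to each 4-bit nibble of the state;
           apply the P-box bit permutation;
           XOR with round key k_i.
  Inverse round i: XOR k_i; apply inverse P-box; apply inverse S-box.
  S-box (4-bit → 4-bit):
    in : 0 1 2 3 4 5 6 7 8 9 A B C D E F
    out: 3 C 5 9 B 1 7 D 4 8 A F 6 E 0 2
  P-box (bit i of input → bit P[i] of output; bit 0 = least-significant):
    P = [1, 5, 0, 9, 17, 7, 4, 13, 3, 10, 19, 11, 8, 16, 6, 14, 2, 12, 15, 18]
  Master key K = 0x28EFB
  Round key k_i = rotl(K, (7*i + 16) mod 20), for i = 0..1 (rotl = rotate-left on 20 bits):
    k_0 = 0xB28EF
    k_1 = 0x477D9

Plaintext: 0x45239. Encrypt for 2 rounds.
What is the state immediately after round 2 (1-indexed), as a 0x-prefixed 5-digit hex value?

s_0 = plaintext = 0x45239
s_1 = Round(s_0, k_0) = 0x51BE3
s_2 = Round(s_1, k_1) = 0xC3997

0xC3997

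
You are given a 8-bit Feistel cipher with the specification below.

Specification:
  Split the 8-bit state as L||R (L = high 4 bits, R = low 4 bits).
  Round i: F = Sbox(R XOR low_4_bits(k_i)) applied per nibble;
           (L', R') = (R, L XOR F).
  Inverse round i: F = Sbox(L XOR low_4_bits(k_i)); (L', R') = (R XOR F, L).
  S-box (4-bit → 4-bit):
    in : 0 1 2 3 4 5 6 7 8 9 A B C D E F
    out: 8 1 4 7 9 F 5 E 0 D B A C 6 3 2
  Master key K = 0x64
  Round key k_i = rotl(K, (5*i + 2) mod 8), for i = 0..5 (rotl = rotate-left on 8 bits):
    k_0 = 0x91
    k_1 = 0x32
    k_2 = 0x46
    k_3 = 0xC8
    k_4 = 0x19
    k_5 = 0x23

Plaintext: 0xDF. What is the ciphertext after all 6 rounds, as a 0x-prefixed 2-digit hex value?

s_0 = plaintext = 0xDF
s_1 = Round(s_0, k_0) = 0xFE
s_2 = Round(s_1, k_1) = 0xE3
s_3 = Round(s_2, k_2) = 0x31
s_4 = Round(s_3, k_3) = 0x1E
s_5 = Round(s_4, k_4) = 0xEF
s_6 = Round(s_5, k_5) = 0xF2

0xF2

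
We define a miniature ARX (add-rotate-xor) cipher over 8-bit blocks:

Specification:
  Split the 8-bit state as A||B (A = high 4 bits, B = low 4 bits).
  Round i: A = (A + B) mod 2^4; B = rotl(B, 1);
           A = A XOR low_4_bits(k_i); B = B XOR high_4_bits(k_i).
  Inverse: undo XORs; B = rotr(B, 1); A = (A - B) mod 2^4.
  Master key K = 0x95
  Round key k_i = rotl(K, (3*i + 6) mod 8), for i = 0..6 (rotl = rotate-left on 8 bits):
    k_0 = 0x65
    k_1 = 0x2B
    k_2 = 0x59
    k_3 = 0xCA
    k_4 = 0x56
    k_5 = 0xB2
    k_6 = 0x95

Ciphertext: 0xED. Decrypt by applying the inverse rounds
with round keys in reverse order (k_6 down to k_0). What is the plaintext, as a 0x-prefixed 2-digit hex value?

0xD1

s_0 = ciphertext = 0xED
s_1 = InvRound(s_0, k_6) = 0x92
s_2 = InvRound(s_1, k_5) = 0xFC
s_3 = InvRound(s_2, k_4) = 0xDC
s_4 = InvRound(s_3, k_3) = 0x70
s_5 = InvRound(s_4, k_2) = 0x4A
s_6 = InvRound(s_5, k_1) = 0xB4
s_7 = InvRound(s_6, k_0) = 0xD1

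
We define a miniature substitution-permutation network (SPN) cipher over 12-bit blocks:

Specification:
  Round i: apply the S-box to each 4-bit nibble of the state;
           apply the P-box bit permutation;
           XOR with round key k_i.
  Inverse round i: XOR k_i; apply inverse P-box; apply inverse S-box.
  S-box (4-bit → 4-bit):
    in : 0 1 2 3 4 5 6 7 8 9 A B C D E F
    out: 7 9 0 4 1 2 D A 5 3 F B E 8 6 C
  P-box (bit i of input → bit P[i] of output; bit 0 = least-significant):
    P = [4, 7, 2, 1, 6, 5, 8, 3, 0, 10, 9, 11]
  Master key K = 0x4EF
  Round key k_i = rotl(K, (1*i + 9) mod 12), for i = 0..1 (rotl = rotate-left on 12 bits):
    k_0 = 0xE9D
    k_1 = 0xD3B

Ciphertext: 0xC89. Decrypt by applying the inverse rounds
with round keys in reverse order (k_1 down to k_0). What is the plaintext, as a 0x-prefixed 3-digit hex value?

0x796

s_0 = ciphertext = 0xC89
s_1 = InvRound(s_0, k_1) = 0x2EB
s_2 = InvRound(s_1, k_0) = 0x796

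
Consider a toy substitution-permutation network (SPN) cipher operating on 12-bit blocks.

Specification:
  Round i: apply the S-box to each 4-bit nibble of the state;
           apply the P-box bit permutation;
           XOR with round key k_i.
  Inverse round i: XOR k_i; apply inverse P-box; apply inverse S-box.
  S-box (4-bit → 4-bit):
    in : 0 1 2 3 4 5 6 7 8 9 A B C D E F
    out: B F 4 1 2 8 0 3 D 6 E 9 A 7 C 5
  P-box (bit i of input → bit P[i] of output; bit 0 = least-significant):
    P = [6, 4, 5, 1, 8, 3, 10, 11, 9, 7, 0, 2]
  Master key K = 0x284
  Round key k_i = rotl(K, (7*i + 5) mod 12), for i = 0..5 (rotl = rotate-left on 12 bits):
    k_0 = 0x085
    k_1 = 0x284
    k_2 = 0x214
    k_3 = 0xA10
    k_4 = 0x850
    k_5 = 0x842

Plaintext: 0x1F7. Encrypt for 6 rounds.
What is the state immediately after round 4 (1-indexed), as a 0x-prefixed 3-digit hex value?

0x56F

s_0 = plaintext = 0x1F7
s_1 = Round(s_0, k_0) = 0x750
s_2 = Round(s_1, k_1) = 0x856
s_3 = Round(s_2, k_2) = 0x811
s_4 = Round(s_3, k_3) = 0x56F
s_5 = Round(s_4, k_4) = 0x834
s_6 = Round(s_5, k_5) = 0xB57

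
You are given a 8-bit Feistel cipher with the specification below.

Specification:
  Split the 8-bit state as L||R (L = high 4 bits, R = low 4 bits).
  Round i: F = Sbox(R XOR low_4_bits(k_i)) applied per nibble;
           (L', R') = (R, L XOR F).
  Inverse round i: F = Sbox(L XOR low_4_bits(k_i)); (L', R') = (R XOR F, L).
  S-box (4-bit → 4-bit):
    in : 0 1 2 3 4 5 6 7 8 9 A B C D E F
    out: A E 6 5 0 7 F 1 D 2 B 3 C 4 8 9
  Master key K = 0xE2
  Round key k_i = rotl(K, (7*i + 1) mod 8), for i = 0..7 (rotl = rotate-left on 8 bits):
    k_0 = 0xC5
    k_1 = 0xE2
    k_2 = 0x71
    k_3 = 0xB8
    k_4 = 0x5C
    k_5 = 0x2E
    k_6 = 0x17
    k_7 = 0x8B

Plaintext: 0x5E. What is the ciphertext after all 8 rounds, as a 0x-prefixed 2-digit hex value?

s_0 = plaintext = 0x5E
s_1 = Round(s_0, k_0) = 0xE6
s_2 = Round(s_1, k_1) = 0x6E
s_3 = Round(s_2, k_2) = 0xEF
s_4 = Round(s_3, k_3) = 0xFF
s_5 = Round(s_4, k_4) = 0xFA
s_6 = Round(s_5, k_5) = 0xAF
s_7 = Round(s_6, k_6) = 0xF7
s_8 = Round(s_7, k_7) = 0x73

0x73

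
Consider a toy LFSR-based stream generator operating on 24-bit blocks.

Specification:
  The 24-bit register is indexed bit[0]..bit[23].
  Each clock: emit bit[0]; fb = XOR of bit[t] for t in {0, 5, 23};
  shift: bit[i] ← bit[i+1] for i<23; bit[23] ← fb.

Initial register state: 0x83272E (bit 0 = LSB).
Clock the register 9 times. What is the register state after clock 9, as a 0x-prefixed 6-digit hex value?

0xF94193

reg_0 = 0x83272E
clock 1: out=0, reg = 0x419397
clock 2: out=1, reg = 0xA0C9CB
clock 3: out=1, reg = 0x5064E5
clock 4: out=1, reg = 0x283272
clock 5: out=0, reg = 0x941939
clock 6: out=1, reg = 0xCA0C9C
clock 7: out=0, reg = 0xE5064E
clock 8: out=0, reg = 0xF28327
clock 9: out=1, reg = 0xF94193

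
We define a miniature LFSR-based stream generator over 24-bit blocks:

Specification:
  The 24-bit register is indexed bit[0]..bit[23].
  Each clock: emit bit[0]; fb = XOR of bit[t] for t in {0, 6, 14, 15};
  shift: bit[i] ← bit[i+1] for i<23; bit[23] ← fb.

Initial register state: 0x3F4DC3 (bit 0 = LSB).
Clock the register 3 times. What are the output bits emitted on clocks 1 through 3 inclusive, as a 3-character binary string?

reg_0 = 0x3F4DC3
clock 1: out=1, reg = 0x9FA6E1
clock 2: out=1, reg = 0xCFD370
clock 3: out=0, reg = 0xE7E9B8

110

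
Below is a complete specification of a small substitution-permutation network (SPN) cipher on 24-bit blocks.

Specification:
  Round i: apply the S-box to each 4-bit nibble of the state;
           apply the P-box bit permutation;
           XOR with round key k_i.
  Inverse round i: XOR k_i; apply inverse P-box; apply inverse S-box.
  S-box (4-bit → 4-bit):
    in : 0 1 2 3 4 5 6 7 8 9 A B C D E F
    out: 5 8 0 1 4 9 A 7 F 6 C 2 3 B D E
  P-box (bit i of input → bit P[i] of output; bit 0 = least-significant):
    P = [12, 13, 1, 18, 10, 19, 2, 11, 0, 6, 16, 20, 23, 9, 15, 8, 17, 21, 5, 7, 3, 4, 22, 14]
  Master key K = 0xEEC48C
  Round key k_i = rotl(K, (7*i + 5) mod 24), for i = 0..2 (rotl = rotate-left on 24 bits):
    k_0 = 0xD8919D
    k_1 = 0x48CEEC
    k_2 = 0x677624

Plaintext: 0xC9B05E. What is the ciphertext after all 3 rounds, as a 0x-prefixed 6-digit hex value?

s_0 = plaintext = 0xC9B05E
s_1 = Round(s_0, k_0) = 0xFD8FA6
s_2 = Round(s_1, k_1) = 0xBF2538
s_3 = Round(s_2, k_2) = 0x534297

0x534297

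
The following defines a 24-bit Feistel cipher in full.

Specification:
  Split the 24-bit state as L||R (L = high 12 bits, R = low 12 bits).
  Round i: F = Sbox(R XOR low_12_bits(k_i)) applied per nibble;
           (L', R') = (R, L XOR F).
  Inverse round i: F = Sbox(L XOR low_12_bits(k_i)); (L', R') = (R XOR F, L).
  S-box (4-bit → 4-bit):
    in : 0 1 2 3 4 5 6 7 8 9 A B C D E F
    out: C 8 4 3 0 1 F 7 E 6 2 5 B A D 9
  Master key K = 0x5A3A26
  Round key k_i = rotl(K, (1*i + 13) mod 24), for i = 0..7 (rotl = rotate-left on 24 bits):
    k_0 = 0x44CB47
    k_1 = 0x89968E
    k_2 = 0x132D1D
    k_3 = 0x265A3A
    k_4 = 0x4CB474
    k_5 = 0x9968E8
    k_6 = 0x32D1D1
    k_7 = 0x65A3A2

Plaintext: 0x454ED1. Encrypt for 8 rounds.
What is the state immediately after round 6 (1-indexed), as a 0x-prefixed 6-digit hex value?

s_0 = plaintext = 0x454ED1
s_1 = Round(s_0, k_0) = 0xED153B
s_2 = Round(s_1, k_1) = 0x53BD80
s_3 = Round(s_2, k_2) = 0xD80951
s_4 = Round(s_3, k_3) = 0x951E75
s_5 = Round(s_4, k_4) = 0xE75B99
s_6 = Round(s_5, k_5) = 0xB99D0D
s_7 = Round(s_6, k_6) = 0xD0D032
s_8 = Round(s_7, k_7) = 0x032E61

0xB99D0D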